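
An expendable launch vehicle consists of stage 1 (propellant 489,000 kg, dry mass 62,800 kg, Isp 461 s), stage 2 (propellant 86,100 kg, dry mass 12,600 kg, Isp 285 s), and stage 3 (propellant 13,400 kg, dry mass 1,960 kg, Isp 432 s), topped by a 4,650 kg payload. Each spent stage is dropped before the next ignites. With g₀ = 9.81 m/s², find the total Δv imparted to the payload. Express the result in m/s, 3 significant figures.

Ignition mass of stage 1 = 489,000+62,800 + 86,100+12,600 + 13,400+1,960 + 4,650 = 670,510 kg.
Stage 1: m₀ = 670,510 kg, m_f = 670,510 − 489,000 = 181,510 kg; Δv = 461×9.81×ln(3.694) = 4522.4×1.3067 ≈ 5910 m/s.
Stage 2: m₀ = 118,710 kg, m_f = 118,710 − 86,100 = 32,610 kg; Δv = 285×9.81×ln(3.64) = 2795.9×1.2921 ≈ 3612 m/s.
Stage 3: m₀ = 20,010 kg, m_f = 20,010 − 13,400 = 6,610 kg; Δv = 432×9.81×ln(3.027) = 4237.9×1.1076 ≈ 4694 m/s.
Total Δv = 5910 + 3612 + 4694 = 14216 m/s.

Δv ≈ 14200 m/s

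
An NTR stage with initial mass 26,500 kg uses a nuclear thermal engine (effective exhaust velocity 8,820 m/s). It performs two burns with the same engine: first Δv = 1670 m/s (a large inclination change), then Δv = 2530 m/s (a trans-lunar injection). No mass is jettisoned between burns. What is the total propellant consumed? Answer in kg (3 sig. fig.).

total propellant consumed ≈ 10000 kg

After the first burn: m = 26500 × exp(−1670/8820.0) = 26500 × 0.82750 = 21,928.8 kg.
After the second burn: m = 21,928.8 × exp(−2530/8820.0) = 21,928.8 × 0.75063 = 16,460.4 kg.
Total propellant = m₀ − m_final = 26500 − 16,460.4 = 10,039.6 kg.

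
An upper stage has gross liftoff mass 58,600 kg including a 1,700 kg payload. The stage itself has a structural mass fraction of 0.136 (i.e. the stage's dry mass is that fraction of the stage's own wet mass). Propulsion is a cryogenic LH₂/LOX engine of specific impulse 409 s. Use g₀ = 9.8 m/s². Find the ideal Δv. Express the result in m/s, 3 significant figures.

Δv ≈ 7320 m/s

Stage wet mass = m₀ − payload = 58,600 − 1,700 = 56,900 kg.
Stage dry mass = ε × stage wet mass = 0.136 × 56,900 = 7,738.4 kg.
Burnout mass m_f = stage dry + payload = 7,738.4 + 1,700 = 9,438.4 kg.
v_e = Isp · g₀ = 409 × 9.8 = 4008.2 m/s.
Δv = v_e · ln(58,600/9,438.4) = 4008.2 × ln(6.209) = 4008.2 × 1.8259 ≈ 7319 m/s.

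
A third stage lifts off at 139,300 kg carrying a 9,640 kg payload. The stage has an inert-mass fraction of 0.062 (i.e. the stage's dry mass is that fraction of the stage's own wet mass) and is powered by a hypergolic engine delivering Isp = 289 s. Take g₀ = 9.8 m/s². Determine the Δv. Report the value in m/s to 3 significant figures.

Stage wet mass = m₀ − payload = 139,300 − 9,640 = 129,660 kg.
Stage dry mass = ε × stage wet mass = 0.062 × 129,660 = 8,038.92 kg.
Burnout mass m_f = stage dry + payload = 8,038.92 + 9,640 = 17,678.92 kg.
v_e = Isp · g₀ = 289 × 9.8 = 2832.2 m/s.
Δv = v_e · ln(139,300/17,678.92) = 2832.2 × ln(7.879) = 2832.2 × 2.0643 ≈ 5846 m/s.

Δv ≈ 5850 m/s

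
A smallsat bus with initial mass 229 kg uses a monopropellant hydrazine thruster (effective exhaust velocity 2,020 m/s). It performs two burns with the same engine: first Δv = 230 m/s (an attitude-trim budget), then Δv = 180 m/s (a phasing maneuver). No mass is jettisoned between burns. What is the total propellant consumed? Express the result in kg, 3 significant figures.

total propellant consumed ≈ 42.1 kg

After the first burn: m = 229 × exp(−230/2020.0) = 229 × 0.89238 = 204.355 kg.
After the second burn: m = 204.355 × exp(−180/2020.0) = 204.355 × 0.91475 = 186.934 kg.
Total propellant = m₀ − m_final = 229 − 186.934 = 42.066 kg.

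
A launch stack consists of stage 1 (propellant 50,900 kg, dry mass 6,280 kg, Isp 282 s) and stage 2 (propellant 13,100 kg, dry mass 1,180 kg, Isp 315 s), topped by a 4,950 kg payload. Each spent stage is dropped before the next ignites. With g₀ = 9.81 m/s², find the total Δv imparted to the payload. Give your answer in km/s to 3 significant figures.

Ignition mass of stage 1 = 50,900+6,280 + 13,100+1,180 + 4,950 = 76,410 kg.
Stage 1: m₀ = 76,410 kg, m_f = 76,410 − 50,900 = 25,510 kg; Δv = 282×9.81×ln(2.995) = 2766.4×1.0970 ≈ 3035 m/s.
Stage 2: m₀ = 19,230 kg, m_f = 19,230 − 13,100 = 6,130 kg; Δv = 315×9.81×ln(3.137) = 3090.2×1.1433 ≈ 3533 m/s.
Total Δv = 3035 + 3533 = 6568 m/s.

Δv ≈ 6.57 km/s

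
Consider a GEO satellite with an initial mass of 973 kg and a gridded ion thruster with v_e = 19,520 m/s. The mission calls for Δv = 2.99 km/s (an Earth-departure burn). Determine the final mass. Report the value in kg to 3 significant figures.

From the ideal rocket equation, m₀/m_f = exp(Δv / v_e) = exp(2990 / 19520.0) = exp(0.1532) = 1.1655.
m_f = m₀ / 1.1655 = 973 / 1.1655 = 834.835 kg.

final mass ≈ 835 kg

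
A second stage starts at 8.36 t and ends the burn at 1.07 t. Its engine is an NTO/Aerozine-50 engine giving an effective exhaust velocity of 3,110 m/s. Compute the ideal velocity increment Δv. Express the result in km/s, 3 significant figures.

Δv ≈ 6.39 km/s

Using Δv = v_e ln(m₀/m_f): Δv = v_e · ln(m₀/m_f) = 3110.0 × ln(7.813) = 3110.0 × 2.0558 ≈ 6393.5 m/s.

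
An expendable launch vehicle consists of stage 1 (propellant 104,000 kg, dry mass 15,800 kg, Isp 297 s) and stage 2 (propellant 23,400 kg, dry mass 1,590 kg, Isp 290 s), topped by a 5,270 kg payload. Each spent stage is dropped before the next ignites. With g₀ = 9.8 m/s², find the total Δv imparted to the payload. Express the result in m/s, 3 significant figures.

Ignition mass of stage 1 = 104,000+15,800 + 23,400+1,590 + 5,270 = 150,060 kg.
Stage 1: m₀ = 150,060 kg, m_f = 150,060 − 104,000 = 46,060 kg; Δv = 297×9.8×ln(3.258) = 2910.6×1.1811 ≈ 3438 m/s.
Stage 2: m₀ = 30,260 kg, m_f = 30,260 − 23,400 = 6,860 kg; Δv = 290×9.8×ln(4.411) = 2842.0×1.4841 ≈ 4218 m/s.
Total Δv = 3438 + 4218 = 7656 m/s.

Δv ≈ 7660 m/s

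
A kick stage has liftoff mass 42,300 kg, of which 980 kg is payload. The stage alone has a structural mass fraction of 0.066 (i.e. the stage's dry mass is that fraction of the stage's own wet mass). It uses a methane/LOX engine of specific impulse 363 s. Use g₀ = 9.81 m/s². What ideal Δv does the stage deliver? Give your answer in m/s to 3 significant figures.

Stage wet mass = m₀ − payload = 42,300 − 980 = 41,320 kg.
Stage dry mass = ε × stage wet mass = 0.066 × 41,320 = 2,727.12 kg.
Burnout mass m_f = stage dry + payload = 2,727.12 + 980 = 3,707.12 kg.
v_e = Isp · g₀ = 363 × 9.81 = 3561.0 m/s.
Δv = v_e · ln(42,300/3,707.12) = 3561.0 × ln(11.41) = 3561.0 × 2.4345 ≈ 8669 m/s.

Δv ≈ 8670 m/s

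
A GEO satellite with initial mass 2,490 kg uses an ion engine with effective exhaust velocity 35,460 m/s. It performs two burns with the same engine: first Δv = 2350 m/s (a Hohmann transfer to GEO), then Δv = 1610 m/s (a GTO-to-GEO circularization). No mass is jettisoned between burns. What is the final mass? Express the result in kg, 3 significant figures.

After the first burn: m = 2490 × exp(−2350/35460.0) = 2490 × 0.93588 = 2,330.34 kg.
After the second burn: m = 2,330.34 × exp(−1610/35460.0) = 2,330.34 × 0.95561 = 2,226.9 kg.

final mass ≈ 2230 kg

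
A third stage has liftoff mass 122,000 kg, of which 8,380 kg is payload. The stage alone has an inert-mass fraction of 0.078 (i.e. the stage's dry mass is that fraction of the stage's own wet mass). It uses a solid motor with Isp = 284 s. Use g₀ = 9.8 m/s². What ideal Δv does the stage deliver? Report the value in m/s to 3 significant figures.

Stage wet mass = m₀ − payload = 122,000 − 8,380 = 113,620 kg.
Stage dry mass = ε × stage wet mass = 0.078 × 113,620 = 8,862.36 kg.
Burnout mass m_f = stage dry + payload = 8,862.36 + 8,380 = 17,242.36 kg.
v_e = Isp · g₀ = 284 × 9.8 = 2783.2 m/s.
Δv = v_e · ln(122,000/17,242.36) = 2783.2 × ln(7.076) = 2783.2 × 1.9567 ≈ 5446 m/s.

Δv ≈ 5450 m/s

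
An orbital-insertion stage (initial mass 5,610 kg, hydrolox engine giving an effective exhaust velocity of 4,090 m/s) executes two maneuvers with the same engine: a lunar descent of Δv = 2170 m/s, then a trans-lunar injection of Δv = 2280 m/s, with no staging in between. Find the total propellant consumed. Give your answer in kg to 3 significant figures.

After the first burn: m = 5610 × exp(−2170/4090.0) = 5610 × 0.58827 = 3,300.19 kg.
After the second burn: m = 3,300.19 × exp(−2280/4090.0) = 3,300.19 × 0.57266 = 1,889.89 kg.
Total propellant = m₀ − m_final = 5610 − 1,889.89 = 3,720.11 kg.

total propellant consumed ≈ 3720 kg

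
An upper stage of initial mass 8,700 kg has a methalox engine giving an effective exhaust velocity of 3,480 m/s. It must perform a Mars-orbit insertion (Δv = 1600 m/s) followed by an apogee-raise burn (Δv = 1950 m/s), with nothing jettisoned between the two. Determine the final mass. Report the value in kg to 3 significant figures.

final mass ≈ 3140 kg

After the first burn: m = 8700 × exp(−1600/3480.0) = 8700 × 0.63143 = 5,493.44 kg.
After the second burn: m = 5,493.44 × exp(−1950/3480.0) = 5,493.44 × 0.57101 = 3,136.81 kg.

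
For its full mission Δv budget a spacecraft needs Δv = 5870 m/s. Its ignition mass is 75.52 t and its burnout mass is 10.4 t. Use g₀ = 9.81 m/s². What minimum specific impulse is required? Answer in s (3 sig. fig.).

ln(m₀/m_f) = ln(75520/10400) = ln(7.262) = 1.9826.
v_e = Δv / ln(m₀/m_f) = 5870 / 1.9826 = 2960.8 m/s.
Isp = v_e / g₀ = 2960.8 / 9.81 = 301.8 s.

Isp ≈ 302 s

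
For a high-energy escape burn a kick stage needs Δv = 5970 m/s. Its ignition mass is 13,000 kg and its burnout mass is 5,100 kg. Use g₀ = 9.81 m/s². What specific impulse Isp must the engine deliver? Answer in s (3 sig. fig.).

ln(m₀/m_f) = ln(13000/5100) = ln(2.549) = 0.9357.
v_e = Δv / ln(m₀/m_f) = 5970 / 0.9357 = 6380.2 m/s.
Isp = v_e / g₀ = 6380.2 / 9.81 = 650.4 s.

Isp ≈ 650 s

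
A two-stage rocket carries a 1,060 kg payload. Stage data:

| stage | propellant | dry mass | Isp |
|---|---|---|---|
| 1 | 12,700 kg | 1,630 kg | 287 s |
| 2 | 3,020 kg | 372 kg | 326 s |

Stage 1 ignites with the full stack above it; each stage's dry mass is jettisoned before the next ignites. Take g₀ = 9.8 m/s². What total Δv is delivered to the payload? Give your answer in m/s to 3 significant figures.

Δv ≈ 6800 m/s

Ignition mass of stage 1 = 12,700+1,630 + 3,020+372 + 1,060 = 18,782 kg.
Stage 1: m₀ = 18,782 kg, m_f = 18,782 − 12,700 = 6,082 kg; Δv = 287×9.8×ln(3.088) = 2812.6×1.1276 ≈ 3171 m/s.
Stage 2: m₀ = 4,452 kg, m_f = 4,452 − 3,020 = 1,432 kg; Δv = 326×9.8×ln(3.109) = 3194.8×1.1343 ≈ 3624 m/s.
Total Δv = 3171 + 3624 = 6795 m/s.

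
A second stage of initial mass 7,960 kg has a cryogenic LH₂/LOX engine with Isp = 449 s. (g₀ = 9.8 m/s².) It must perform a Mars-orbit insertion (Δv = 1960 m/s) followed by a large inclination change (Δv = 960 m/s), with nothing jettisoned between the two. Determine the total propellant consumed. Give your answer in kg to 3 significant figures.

total propellant consumed ≈ 3860 kg

v_e = Isp · g₀ = 449 × 9.8 = 4400.2 m/s.
After the first burn: m = 7960 × exp(−1960/4400.2) = 7960 × 0.64055 = 5,098.78 kg.
After the second burn: m = 5,098.78 × exp(−960/4400.2) = 5,098.78 × 0.80399 = 4,099.37 kg.
Total propellant = m₀ − m_final = 7960 − 4,099.37 = 3,860.63 kg.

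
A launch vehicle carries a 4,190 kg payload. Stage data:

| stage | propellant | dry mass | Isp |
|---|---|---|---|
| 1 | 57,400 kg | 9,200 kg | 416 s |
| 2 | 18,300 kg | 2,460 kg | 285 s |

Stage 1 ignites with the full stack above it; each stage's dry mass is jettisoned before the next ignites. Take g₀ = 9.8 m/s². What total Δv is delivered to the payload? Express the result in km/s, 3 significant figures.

Δv ≈ 7.71 km/s

Ignition mass of stage 1 = 57,400+9,200 + 18,300+2,460 + 4,190 = 91,550 kg.
Stage 1: m₀ = 91,550 kg, m_f = 91,550 − 57,400 = 34,150 kg; Δv = 416×9.8×ln(2.681) = 4076.8×0.9861 ≈ 4020 m/s.
Stage 2: m₀ = 24,950 kg, m_f = 24,950 − 18,300 = 6,650 kg; Δv = 285×9.8×ln(3.752) = 2793.0×1.3223 ≈ 3693 m/s.
Total Δv = 4020 + 3693 = 7713 m/s.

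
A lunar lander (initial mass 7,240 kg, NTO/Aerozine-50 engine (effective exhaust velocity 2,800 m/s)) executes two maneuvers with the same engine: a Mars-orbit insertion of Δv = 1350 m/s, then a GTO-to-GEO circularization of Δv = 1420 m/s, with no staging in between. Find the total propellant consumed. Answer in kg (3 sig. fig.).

total propellant consumed ≈ 4550 kg

After the first burn: m = 7240 × exp(−1350/2800.0) = 7240 × 0.61746 = 4,470.41 kg.
After the second burn: m = 4,470.41 × exp(−1420/2800.0) = 4,470.41 × 0.60221 = 2,692.13 kg.
Total propellant = m₀ − m_final = 7240 − 2,692.13 = 4,547.87 kg.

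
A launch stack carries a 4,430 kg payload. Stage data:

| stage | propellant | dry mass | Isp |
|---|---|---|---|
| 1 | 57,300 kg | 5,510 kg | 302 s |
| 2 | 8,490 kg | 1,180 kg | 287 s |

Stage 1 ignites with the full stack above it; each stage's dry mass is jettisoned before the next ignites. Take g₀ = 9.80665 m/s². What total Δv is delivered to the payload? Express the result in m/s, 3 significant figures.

Ignition mass of stage 1 = 57,300+5,510 + 8,490+1,180 + 4,430 = 76,910 kg.
Stage 1: m₀ = 76,910 kg, m_f = 76,910 − 57,300 = 19,610 kg; Δv = 302×9.80665×ln(3.922) = 2961.6×1.3666 ≈ 4047 m/s.
Stage 2: m₀ = 14,100 kg, m_f = 14,100 − 8,490 = 5,610 kg; Δv = 287×9.80665×ln(2.513) = 2814.5×0.9216 ≈ 2594 m/s.
Total Δv = 4047 + 2594 = 6641 m/s.

Δv ≈ 6640 m/s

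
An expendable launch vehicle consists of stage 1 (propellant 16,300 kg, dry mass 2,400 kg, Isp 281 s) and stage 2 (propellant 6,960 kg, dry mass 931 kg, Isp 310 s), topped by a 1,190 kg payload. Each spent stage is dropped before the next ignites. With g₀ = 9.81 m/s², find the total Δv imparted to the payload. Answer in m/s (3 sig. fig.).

Δv ≈ 6860 m/s

Ignition mass of stage 1 = 16,300+2,400 + 6,960+931 + 1,190 = 27,781 kg.
Stage 1: m₀ = 27,781 kg, m_f = 27,781 − 16,300 = 11,481 kg; Δv = 281×9.81×ln(2.42) = 2756.6×0.8837 ≈ 2436 m/s.
Stage 2: m₀ = 9,081 kg, m_f = 9,081 − 6,960 = 2,121 kg; Δv = 310×9.81×ln(4.281) = 3041.1×1.4543 ≈ 4423 m/s.
Total Δv = 2436 + 4423 = 6859 m/s.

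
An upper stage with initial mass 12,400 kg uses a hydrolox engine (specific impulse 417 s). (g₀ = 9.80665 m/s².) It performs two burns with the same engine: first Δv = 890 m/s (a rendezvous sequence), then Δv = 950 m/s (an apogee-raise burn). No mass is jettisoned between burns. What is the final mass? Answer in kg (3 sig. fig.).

final mass ≈ 7910 kg

v_e = Isp · g₀ = 417 × 9.80665 = 4089.4 m/s.
After the first burn: m = 12400 × exp(−890/4089.4) = 12400 × 0.80442 = 9,974.81 kg.
After the second burn: m = 9,974.81 × exp(−950/4089.4) = 9,974.81 × 0.79270 = 7,907.03 kg.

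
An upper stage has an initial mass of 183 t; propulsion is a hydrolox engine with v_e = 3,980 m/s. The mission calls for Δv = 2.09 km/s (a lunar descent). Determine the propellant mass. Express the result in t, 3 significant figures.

By the Tsiolkovsky rocket equation, m₀/m_f = exp(Δv / v_e) = exp(2090 / 3980.0) = exp(0.5251) = 1.6907.
m_f = 183 / 1.6907 = 108.239 t, so propellant = m₀ − m_f = 183 − 108.239 = 74.761 t.

propellant mass ≈ 74.8 t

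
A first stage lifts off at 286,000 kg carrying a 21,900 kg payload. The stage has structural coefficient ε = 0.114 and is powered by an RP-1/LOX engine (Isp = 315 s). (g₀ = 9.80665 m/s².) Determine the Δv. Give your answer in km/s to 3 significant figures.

Δv ≈ 5.27 km/s

Stage wet mass = m₀ − payload = 286,000 − 21,900 = 264,100 kg.
Stage dry mass = ε × stage wet mass = 0.114 × 264,100 = 30,107.4 kg.
Burnout mass m_f = stage dry + payload = 30,107.4 + 21,900 = 52,007.4 kg.
v_e = Isp · g₀ = 315 × 9.80665 = 3089.1 m/s.
From the ideal rocket equation, Δv = v_e · ln(286,000/52,007.4) = 3089.1 × ln(5.499) = 3089.1 × 1.7046 ≈ 5266 m/s.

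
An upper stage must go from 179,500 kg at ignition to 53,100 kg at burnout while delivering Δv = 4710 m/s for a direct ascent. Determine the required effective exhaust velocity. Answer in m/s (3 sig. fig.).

ln(m₀/m_f) = ln(179500/53100) = ln(3.38) = 1.2180.
v_e = Δv / ln(m₀/m_f) = 4710 / 1.2180 = 3867.0 m/s.

v_e ≈ 3870 m/s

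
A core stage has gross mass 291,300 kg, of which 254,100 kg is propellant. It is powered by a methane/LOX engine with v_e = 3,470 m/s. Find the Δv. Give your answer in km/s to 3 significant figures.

Δv ≈ 7.14 km/s

m_f = m₀ − m_prop = 291,300 − 254,100 = 37,200 kg.
Using Δv = v_e ln(m₀/m_f): Δv = v_e · ln(m₀/m_f) = 3470.0 × ln(7.831) = 3470.0 × 2.0580 ≈ 7141.4 m/s.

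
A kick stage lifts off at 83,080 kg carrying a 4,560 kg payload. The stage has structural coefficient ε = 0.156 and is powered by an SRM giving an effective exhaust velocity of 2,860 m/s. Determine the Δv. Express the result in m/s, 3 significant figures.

Δv ≈ 4570 m/s

Stage wet mass = m₀ − payload = 83,080 − 4,560 = 78,520 kg.
Stage dry mass = ε × stage wet mass = 0.156 × 78,520 = 12,249.1 kg.
Burnout mass m_f = stage dry + payload = 12,249.1 + 4,560 = 16,809.1 kg.
Δv = v_e · ln(83,080/16,809.1) = 2860.0 × ln(4.943) = 2860.0 × 1.5979 ≈ 4570 m/s.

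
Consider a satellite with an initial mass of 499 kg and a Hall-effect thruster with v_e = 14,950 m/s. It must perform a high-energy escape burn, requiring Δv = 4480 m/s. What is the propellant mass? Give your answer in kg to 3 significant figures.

m₀/m_f = exp(Δv / v_e) = exp(4480 / 14950.0) = exp(0.2997) = 1.3494.
m_f = 499 / 1.3494 = 369.794 kg, so propellant = m₀ − m_f = 499 − 369.794 = 129.206 kg.

propellant mass ≈ 129 kg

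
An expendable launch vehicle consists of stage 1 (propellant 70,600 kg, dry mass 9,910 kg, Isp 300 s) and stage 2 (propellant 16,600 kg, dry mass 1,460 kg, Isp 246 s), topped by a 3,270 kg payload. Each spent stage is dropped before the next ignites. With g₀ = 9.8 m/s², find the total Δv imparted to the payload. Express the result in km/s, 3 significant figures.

Δv ≈ 7.11 km/s

Ignition mass of stage 1 = 70,600+9,910 + 16,600+1,460 + 3,270 = 101,840 kg.
Stage 1: m₀ = 101,840 kg, m_f = 101,840 − 70,600 = 31,240 kg; Δv = 300×9.8×ln(3.26) = 2940.0×1.1817 ≈ 3474 m/s.
Stage 2: m₀ = 21,330 kg, m_f = 21,330 − 16,600 = 4,730 kg; Δv = 246×9.8×ln(4.51) = 2410.8×1.5062 ≈ 3631 m/s.
Total Δv = 3474 + 3631 = 7105 m/s.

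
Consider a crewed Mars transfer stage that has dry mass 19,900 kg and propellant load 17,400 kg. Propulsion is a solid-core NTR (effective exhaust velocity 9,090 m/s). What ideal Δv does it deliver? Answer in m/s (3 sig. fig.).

Δv ≈ 5710 m/s

m₀ = m_dry + m_prop = 19,900 + 17,400 = 37,300 kg.
Using Δv = v_e ln(m₀/m_f): Δv = v_e · ln(m₀/m_f) = 9090.0 × ln(1.874) = 9090.0 × 0.6283 ≈ 5711.0 m/s.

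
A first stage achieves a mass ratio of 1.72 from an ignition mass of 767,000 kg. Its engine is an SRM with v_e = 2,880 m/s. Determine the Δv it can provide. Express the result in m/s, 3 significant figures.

Rocket equation: Δv = v_e · ln(1.72) = 2880.0 × 0.5423 ≈ 1561.9 m/s.

Δv ≈ 1560 m/s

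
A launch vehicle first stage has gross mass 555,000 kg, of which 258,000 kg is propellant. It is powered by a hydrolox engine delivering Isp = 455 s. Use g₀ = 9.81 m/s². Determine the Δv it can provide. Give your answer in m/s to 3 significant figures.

v_e = Isp · g₀ = 455 × 9.81 = 4463.6 m/s.
m_f = m₀ − m_prop = 555,000 − 258,000 = 297,000 kg.
From the ideal rocket equation, Δv = v_e · ln(m₀/m_f) = 4463.6 × ln(1.869) = 4463.6 × 0.6252 ≈ 2790.8 m/s.

Δv ≈ 2790 m/s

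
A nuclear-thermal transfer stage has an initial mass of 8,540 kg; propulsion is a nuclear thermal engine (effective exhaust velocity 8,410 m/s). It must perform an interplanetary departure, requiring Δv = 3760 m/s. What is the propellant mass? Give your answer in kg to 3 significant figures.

propellant mass ≈ 3080 kg

m₀/m_f = exp(Δv / v_e) = exp(3760 / 8410.0) = exp(0.4471) = 1.5638.
m_f = 8,540 / 1.5638 = 5,461.06 kg, so propellant = m₀ − m_f = 8,540 − 5,461.06 = 3,078.94 kg.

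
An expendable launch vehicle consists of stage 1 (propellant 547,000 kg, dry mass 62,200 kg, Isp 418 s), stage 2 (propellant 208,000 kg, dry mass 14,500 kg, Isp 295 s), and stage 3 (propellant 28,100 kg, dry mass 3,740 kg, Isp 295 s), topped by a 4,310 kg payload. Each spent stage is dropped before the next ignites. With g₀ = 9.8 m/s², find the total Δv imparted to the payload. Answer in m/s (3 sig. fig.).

Δv ≈ 13100 m/s

Ignition mass of stage 1 = 547,000+62,200 + 208,000+14,500 + 28,100+3,740 + 4,310 = 867,850 kg.
Stage 1: m₀ = 867,850 kg, m_f = 867,850 − 547,000 = 320,850 kg; Δv = 418×9.8×ln(2.705) = 4096.4×0.9950 ≈ 4076 m/s.
Stage 2: m₀ = 258,650 kg, m_f = 258,650 − 208,000 = 50,650 kg; Δv = 295×9.8×ln(5.107) = 2891.0×1.6305 ≈ 4714 m/s.
Stage 3: m₀ = 36,150 kg, m_f = 36,150 − 28,100 = 8,050 kg; Δv = 295×9.8×ln(4.491) = 2891.0×1.5020 ≈ 4342 m/s.
Total Δv = 4076 + 4714 + 4342 = 13132 m/s.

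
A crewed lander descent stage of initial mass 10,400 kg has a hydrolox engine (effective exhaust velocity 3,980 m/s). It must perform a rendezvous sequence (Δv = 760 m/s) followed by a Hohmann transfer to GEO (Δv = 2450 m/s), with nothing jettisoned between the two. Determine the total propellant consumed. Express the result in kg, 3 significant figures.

total propellant consumed ≈ 5760 kg

After the first burn: m = 10400 × exp(−760/3980.0) = 10400 × 0.82617 = 8,592.17 kg.
After the second burn: m = 8,592.17 × exp(−2450/3980.0) = 8,592.17 × 0.54033 = 4,642.61 kg.
Total propellant = m₀ − m_final = 10400 − 4,642.61 = 5,757.39 kg.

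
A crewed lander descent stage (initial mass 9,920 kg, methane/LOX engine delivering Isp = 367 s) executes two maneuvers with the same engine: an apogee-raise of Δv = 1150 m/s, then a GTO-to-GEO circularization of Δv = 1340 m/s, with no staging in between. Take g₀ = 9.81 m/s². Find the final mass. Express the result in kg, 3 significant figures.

v_e = Isp · g₀ = 367 × 9.81 = 3600.3 m/s.
After the first burn: m = 9920 × exp(−1150/3600.3) = 9920 × 0.72657 = 7,207.57 kg.
After the second burn: m = 7,207.57 × exp(−1340/3600.3) = 7,207.57 × 0.68922 = 4,967.6 kg.

final mass ≈ 4970 kg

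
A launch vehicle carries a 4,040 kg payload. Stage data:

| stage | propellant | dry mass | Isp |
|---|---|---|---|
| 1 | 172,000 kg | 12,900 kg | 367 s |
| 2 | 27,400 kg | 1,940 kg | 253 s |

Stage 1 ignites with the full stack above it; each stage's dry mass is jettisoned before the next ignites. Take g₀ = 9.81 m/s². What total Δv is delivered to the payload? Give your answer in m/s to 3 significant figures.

Δv ≈ 9850 m/s

Ignition mass of stage 1 = 172,000+12,900 + 27,400+1,940 + 4,040 = 218,280 kg.
Stage 1: m₀ = 218,280 kg, m_f = 218,280 − 172,000 = 46,280 kg; Δv = 367×9.81×ln(4.717) = 3600.3×1.5511 ≈ 5584 m/s.
Stage 2: m₀ = 33,380 kg, m_f = 33,380 − 27,400 = 5,980 kg; Δv = 253×9.81×ln(5.582) = 2481.9×1.7195 ≈ 4268 m/s.
Total Δv = 5584 + 4268 = 9852 m/s.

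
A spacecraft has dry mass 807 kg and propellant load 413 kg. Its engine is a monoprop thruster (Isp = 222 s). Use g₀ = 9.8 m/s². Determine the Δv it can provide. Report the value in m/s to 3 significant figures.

Δv ≈ 899 m/s

v_e = Isp · g₀ = 222 × 9.8 = 2175.6 m/s.
m₀ = m_dry + m_prop = 807 + 413 = 1,220 kg.
Using Δv = v_e ln(m₀/m_f): Δv = v_e · ln(m₀/m_f) = 2175.6 × ln(1.512) = 2175.6 × 0.4133 ≈ 899.1 m/s.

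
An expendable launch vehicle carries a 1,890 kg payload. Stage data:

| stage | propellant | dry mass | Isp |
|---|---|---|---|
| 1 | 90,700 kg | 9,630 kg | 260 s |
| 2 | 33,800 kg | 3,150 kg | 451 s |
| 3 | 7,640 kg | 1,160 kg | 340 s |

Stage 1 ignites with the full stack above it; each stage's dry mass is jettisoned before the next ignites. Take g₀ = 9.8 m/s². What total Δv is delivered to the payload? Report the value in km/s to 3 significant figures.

Ignition mass of stage 1 = 90,700+9,630 + 33,800+3,150 + 7,640+1,160 + 1,890 = 147,970 kg.
Stage 1: m₀ = 147,970 kg, m_f = 147,970 − 90,700 = 57,270 kg; Δv = 260×9.8×ln(2.584) = 2548.0×0.9492 ≈ 2419 m/s.
Stage 2: m₀ = 47,640 kg, m_f = 47,640 − 33,800 = 13,840 kg; Δv = 451×9.8×ln(3.442) = 4419.8×1.2361 ≈ 5463 m/s.
Stage 3: m₀ = 10,690 kg, m_f = 10,690 − 7,640 = 3,050 kg; Δv = 340×9.8×ln(3.505) = 3332.0×1.2542 ≈ 4179 m/s.
Total Δv = 2419 + 5463 + 4179 = 12061 m/s.

Δv ≈ 12.1 km/s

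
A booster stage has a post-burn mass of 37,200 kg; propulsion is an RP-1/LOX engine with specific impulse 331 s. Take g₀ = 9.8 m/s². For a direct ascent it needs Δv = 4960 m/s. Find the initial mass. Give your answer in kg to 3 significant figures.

v_e = Isp · g₀ = 331 × 9.8 = 3243.8 m/s.
m₀/m_f = exp(Δv / v_e) = exp(4960 / 3243.8) = exp(1.5291) = 4.6139.
m₀ = m_f × 4.6139 = 37,200 × 4.6139 = 171,637 kg.

initial mass ≈ 172000 kg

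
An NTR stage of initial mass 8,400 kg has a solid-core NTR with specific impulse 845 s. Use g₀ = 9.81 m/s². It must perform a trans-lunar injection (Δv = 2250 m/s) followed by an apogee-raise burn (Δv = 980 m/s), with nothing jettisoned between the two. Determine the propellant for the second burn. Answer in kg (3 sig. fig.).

v_e = Isp · g₀ = 845 × 9.81 = 8289.5 m/s.
After the first burn: m = 8400 × exp(−2250/8289.5) = 8400 × 0.76229 = 6,403.24 kg.
After the second burn: m = 6,403.24 × exp(−980/8289.5) = 6,403.24 × 0.88850 = 5,689.28 kg.
Second-burn propellant = 6,403.24 − 5,689.28 = 713.96 kg.

propellant for the second burn ≈ 714 kg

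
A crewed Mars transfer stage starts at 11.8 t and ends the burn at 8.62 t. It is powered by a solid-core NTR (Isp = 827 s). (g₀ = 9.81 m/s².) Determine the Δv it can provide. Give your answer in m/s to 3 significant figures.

Δv ≈ 2550 m/s

v_e = Isp · g₀ = 827 × 9.81 = 8112.9 m/s.
Δv = v_e · ln(m₀/m_f) = 8112.9 × ln(1.369) = 8112.9 × 0.3140 ≈ 2547.6 m/s.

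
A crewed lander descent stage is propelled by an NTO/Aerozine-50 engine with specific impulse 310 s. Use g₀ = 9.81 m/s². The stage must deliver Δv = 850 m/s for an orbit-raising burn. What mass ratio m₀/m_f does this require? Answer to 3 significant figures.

mass ratio ≈ 1.32

v_e = Isp · g₀ = 310 × 9.81 = 3041.1 m/s.
m₀/m_f = exp(Δv / v_e) = exp(850 / 3041.1) = exp(0.2795) = 1.3225.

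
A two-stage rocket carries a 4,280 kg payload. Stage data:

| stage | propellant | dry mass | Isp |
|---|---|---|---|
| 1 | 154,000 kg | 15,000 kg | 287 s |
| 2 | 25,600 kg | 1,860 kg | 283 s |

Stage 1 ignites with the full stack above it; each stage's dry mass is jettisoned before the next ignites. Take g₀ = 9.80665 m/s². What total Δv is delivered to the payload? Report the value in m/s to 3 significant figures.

Δv ≈ 8660 m/s

Ignition mass of stage 1 = 154,000+15,000 + 25,600+1,860 + 4,280 = 200,740 kg.
Stage 1: m₀ = 200,740 kg, m_f = 200,740 − 154,000 = 46,740 kg; Δv = 287×9.80665×ln(4.295) = 2814.5×1.4574 ≈ 4102 m/s.
Stage 2: m₀ = 31,740 kg, m_f = 31,740 − 25,600 = 6,140 kg; Δv = 283×9.80665×ln(5.169) = 2775.3×1.6428 ≈ 4559 m/s.
Total Δv = 4102 + 4559 = 8661 m/s.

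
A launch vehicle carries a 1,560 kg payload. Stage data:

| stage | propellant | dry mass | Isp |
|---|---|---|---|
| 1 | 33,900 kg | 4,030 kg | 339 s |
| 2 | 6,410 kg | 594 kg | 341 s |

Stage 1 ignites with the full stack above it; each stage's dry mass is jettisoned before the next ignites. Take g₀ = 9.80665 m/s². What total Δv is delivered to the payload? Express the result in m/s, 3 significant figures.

Ignition mass of stage 1 = 33,900+4,030 + 6,410+594 + 1,560 = 46,494 kg.
Stage 1: m₀ = 46,494 kg, m_f = 46,494 − 33,900 = 12,594 kg; Δv = 339×9.80665×ln(3.692) = 3324.5×1.3061 ≈ 4342 m/s.
Stage 2: m₀ = 8,564 kg, m_f = 8,564 − 6,410 = 2,154 kg; Δv = 341×9.80665×ln(3.976) = 3344.1×1.3802 ≈ 4616 m/s.
Total Δv = 4342 + 4616 = 8958 m/s.

Δv ≈ 8960 m/s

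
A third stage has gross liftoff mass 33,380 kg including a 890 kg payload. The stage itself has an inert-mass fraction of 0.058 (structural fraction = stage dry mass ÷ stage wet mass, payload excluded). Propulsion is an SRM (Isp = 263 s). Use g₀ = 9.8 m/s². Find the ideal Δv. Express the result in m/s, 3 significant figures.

Δv ≈ 6410 m/s

Stage wet mass = m₀ − payload = 33,380 − 890 = 32,490 kg.
Stage dry mass = ε × stage wet mass = 0.058 × 32,490 = 1,884.42 kg.
Burnout mass m_f = stage dry + payload = 1,884.42 + 890 = 2,774.42 kg.
v_e = Isp · g₀ = 263 × 9.8 = 2577.4 m/s.
Rocket equation: Δv = v_e · ln(33,380/2,774.42) = 2577.4 × ln(12.03) = 2577.4 × 2.4875 ≈ 6411 m/s.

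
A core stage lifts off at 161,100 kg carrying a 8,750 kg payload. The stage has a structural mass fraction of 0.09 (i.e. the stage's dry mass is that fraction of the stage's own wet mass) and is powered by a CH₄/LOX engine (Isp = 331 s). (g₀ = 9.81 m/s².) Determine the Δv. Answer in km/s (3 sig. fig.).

Δv ≈ 6.40 km/s

Stage wet mass = m₀ − payload = 161,100 − 8,750 = 152,350 kg.
Stage dry mass = ε × stage wet mass = 0.09 × 152,350 = 13,711.5 kg.
Burnout mass m_f = stage dry + payload = 13,711.5 + 8,750 = 22,461.5 kg.
v_e = Isp · g₀ = 331 × 9.81 = 3247.1 m/s.
Δv = v_e · ln(161,100/22,461.5) = 3247.1 × ln(7.172) = 3247.1 × 1.9702 ≈ 6398 m/s.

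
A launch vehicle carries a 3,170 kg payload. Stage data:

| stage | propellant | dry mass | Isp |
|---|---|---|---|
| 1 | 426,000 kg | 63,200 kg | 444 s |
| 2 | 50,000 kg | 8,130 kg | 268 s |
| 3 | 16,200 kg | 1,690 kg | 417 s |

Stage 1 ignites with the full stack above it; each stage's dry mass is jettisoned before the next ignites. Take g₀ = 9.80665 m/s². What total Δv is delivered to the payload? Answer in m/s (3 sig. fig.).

Ignition mass of stage 1 = 426,000+63,200 + 50,000+8,130 + 16,200+1,690 + 3,170 = 568,390 kg.
Stage 1: m₀ = 568,390 kg, m_f = 568,390 − 426,000 = 142,390 kg; Δv = 444×9.80665×ln(3.992) = 4354.2×1.3842 ≈ 6027 m/s.
Stage 2: m₀ = 79,190 kg, m_f = 79,190 − 50,000 = 29,190 kg; Δv = 268×9.80665×ln(2.713) = 2628.2×0.9980 ≈ 2623 m/s.
Stage 3: m₀ = 21,060 kg, m_f = 21,060 − 16,200 = 4,860 kg; Δv = 417×9.80665×ln(4.333) = 4089.4×1.4663 ≈ 5996 m/s.
Total Δv = 6027 + 2623 + 5996 = 14646 m/s.

Δv ≈ 14600 m/s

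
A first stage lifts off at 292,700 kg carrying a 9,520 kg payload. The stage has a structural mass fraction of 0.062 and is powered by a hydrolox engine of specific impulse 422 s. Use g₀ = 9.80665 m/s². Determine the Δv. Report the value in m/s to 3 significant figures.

Stage wet mass = m₀ − payload = 292,700 − 9,520 = 283,180 kg.
Stage dry mass = ε × stage wet mass = 0.062 × 283,180 = 17,557.2 kg.
Burnout mass m_f = stage dry + payload = 17,557.2 + 9,520 = 27,077.2 kg.
v_e = Isp · g₀ = 422 × 9.80665 = 4138.4 m/s.
From the ideal rocket equation, Δv = v_e · ln(292,700/27,077.2) = 4138.4 × ln(10.81) = 4138.4 × 2.3805 ≈ 9851 m/s.

Δv ≈ 9850 m/s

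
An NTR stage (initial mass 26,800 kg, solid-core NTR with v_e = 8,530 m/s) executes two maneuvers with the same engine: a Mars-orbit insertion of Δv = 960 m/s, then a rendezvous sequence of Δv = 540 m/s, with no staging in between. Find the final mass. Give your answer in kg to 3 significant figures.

final mass ≈ 22500 kg

After the first burn: m = 26800 × exp(−960/8530.0) = 26800 × 0.89356 = 23,947.4 kg.
After the second burn: m = 23,947.4 × exp(−540/8530.0) = 23,947.4 × 0.93866 = 22,478.5 kg.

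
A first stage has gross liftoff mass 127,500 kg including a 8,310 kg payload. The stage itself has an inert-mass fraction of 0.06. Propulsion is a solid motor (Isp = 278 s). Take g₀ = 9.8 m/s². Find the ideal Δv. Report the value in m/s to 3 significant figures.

Stage wet mass = m₀ − payload = 127,500 − 8,310 = 119,190 kg.
Stage dry mass = ε × stage wet mass = 0.06 × 119,190 = 7,151.4 kg.
Burnout mass m_f = stage dry + payload = 7,151.4 + 8,310 = 15,461.4 kg.
v_e = Isp · g₀ = 278 × 9.8 = 2724.4 m/s.
Rocket equation: Δv = v_e · ln(127,500/15,461.4) = 2724.4 × ln(8.246) = 2724.4 × 2.1098 ≈ 5748 m/s.

Δv ≈ 5750 m/s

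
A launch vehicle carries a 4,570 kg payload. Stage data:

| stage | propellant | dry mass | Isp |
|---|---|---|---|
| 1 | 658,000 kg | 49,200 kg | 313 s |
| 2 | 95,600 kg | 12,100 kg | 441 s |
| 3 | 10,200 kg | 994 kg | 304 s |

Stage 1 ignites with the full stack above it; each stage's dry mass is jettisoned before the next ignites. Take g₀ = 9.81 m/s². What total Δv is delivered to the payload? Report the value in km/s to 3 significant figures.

Δv ≈ 14.4 km/s

Ignition mass of stage 1 = 658,000+49,200 + 95,600+12,100 + 10,200+994 + 4,570 = 830,664 kg.
Stage 1: m₀ = 830,664 kg, m_f = 830,664 − 658,000 = 172,664 kg; Δv = 313×9.81×ln(4.811) = 3070.5×1.5709 ≈ 4823 m/s.
Stage 2: m₀ = 123,464 kg, m_f = 123,464 − 95,600 = 27,864 kg; Δv = 441×9.81×ln(4.431) = 4326.2×1.4886 ≈ 6440 m/s.
Stage 3: m₀ = 15,764 kg, m_f = 15,764 − 10,200 = 5,564 kg; Δv = 304×9.81×ln(2.833) = 2982.2×1.0414 ≈ 3106 m/s.
Total Δv = 4823 + 6440 + 3106 = 14369 m/s.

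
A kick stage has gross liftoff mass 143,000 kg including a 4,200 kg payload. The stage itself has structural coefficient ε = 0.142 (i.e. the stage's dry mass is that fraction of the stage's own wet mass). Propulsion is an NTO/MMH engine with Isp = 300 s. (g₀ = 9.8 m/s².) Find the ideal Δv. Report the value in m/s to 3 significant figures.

Δv ≈ 5260 m/s

Stage wet mass = m₀ − payload = 143,000 − 4,200 = 138,800 kg.
Stage dry mass = ε × stage wet mass = 0.142 × 138,800 = 19,709.6 kg.
Burnout mass m_f = stage dry + payload = 19,709.6 + 4,200 = 23,909.6 kg.
v_e = Isp · g₀ = 300 × 9.8 = 2940.0 m/s.
Using Δv = v_e ln(m₀/m_f): Δv = v_e · ln(143,000/23,909.6) = 2940.0 × ln(5.981) = 2940.0 × 1.7886 ≈ 5258 m/s.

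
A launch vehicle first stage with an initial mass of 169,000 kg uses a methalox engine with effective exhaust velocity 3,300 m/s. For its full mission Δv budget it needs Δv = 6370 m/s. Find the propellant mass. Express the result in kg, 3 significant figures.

Rocket equation: m₀/m_f = exp(Δv / v_e) = exp(6370 / 3300.0) = exp(1.9303) = 6.8916.
m_f = 169,000 / 6.8916 = 24,522.6 kg, so propellant = m₀ − m_f = 169,000 − 24,522.6 = 144,477.4 kg.

propellant mass ≈ 144000 kg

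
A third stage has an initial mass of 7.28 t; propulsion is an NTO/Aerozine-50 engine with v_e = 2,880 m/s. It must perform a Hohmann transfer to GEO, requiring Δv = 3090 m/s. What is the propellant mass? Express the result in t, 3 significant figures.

propellant mass ≈ 4.79 t

Rocket equation: m₀/m_f = exp(Δv / v_e) = exp(3090 / 2880.0) = exp(1.0729) = 2.9239.
m_f = 7.28 / 2.9239 = 2.48983 t, so propellant = m₀ − m_f = 7.28 − 2.48983 = 4.79017 t.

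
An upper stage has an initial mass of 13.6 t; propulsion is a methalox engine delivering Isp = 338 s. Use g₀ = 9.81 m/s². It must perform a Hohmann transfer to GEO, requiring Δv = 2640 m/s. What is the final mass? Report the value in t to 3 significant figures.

final mass ≈ 6.13 t

v_e = Isp · g₀ = 338 × 9.81 = 3315.8 m/s.
Rocket equation: m₀/m_f = exp(Δv / v_e) = exp(2640 / 3315.8) = exp(0.7962) = 2.2171.
m_f = m₀ / 2.2171 = 13.6 / 2.2171 = 6.13414 t.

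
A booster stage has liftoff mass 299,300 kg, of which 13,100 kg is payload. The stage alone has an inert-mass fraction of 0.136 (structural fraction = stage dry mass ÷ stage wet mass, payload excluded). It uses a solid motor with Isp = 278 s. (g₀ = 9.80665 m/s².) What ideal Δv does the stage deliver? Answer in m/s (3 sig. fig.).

Stage wet mass = m₀ − payload = 299,300 − 13,100 = 286,200 kg.
Stage dry mass = ε × stage wet mass = 0.136 × 286,200 = 38,923.2 kg.
Burnout mass m_f = stage dry + payload = 38,923.2 + 13,100 = 52,023.2 kg.
v_e = Isp · g₀ = 278 × 9.80665 = 2726.2 m/s.
By the Tsiolkovsky rocket equation, Δv = v_e · ln(299,300/52,023.2) = 2726.2 × ln(5.753) = 2726.2 × 1.7498 ≈ 4770 m/s.

Δv ≈ 4770 m/s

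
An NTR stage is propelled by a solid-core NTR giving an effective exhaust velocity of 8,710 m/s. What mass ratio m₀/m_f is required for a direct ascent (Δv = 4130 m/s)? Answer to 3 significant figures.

Using Δv = v_e ln(m₀/m_f): m₀/m_f = exp(Δv / v_e) = exp(4130 / 8710.0) = exp(0.4742) = 1.6067.

mass ratio ≈ 1.61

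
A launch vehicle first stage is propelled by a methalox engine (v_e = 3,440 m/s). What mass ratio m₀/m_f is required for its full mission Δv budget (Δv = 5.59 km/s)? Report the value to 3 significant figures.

From the ideal rocket equation, m₀/m_f = exp(Δv / v_e) = exp(5590 / 3440.0) = exp(1.6250) = 5.0784.

mass ratio ≈ 5.08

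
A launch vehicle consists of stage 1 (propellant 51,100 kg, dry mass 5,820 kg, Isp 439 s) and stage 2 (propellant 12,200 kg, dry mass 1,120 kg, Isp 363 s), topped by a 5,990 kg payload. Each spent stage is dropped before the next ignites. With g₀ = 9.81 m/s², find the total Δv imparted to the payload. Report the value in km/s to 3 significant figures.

Δv ≈ 8.34 km/s

Ignition mass of stage 1 = 51,100+5,820 + 12,200+1,120 + 5,990 = 76,230 kg.
Stage 1: m₀ = 76,230 kg, m_f = 76,230 − 51,100 = 25,130 kg; Δv = 439×9.81×ln(3.033) = 4306.6×1.1097 ≈ 4779 m/s.
Stage 2: m₀ = 19,310 kg, m_f = 19,310 − 12,200 = 7,110 kg; Δv = 363×9.81×ln(2.716) = 3561.0×0.9991 ≈ 3558 m/s.
Total Δv = 4779 + 3558 = 8337 m/s.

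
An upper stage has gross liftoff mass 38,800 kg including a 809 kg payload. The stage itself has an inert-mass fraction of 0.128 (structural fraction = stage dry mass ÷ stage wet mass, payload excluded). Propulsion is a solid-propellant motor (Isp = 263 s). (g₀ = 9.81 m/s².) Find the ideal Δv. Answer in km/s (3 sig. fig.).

Stage wet mass = m₀ − payload = 38,800 − 809 = 37,991 kg.
Stage dry mass = ε × stage wet mass = 0.128 × 37,991 = 4,862.85 kg.
Burnout mass m_f = stage dry + payload = 4,862.85 + 809 = 5,671.85 kg.
v_e = Isp · g₀ = 263 × 9.81 = 2580.0 m/s.
By the Tsiolkovsky rocket equation, Δv = v_e · ln(38,800/5,671.85) = 2580.0 × ln(6.841) = 2580.0 × 1.9229 ≈ 4961 m/s.

Δv ≈ 4.96 km/s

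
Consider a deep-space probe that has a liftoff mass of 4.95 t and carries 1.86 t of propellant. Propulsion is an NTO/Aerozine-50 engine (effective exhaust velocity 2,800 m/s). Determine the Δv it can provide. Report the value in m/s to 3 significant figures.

Δv ≈ 1320 m/s

m_f = m₀ − m_prop = 4.95 − 1.86 = 3.09 t.
By the Tsiolkovsky rocket equation, Δv = v_e · ln(m₀/m_f) = 2800.0 × ln(1.602) = 2800.0 × 0.4712 ≈ 1319.4 m/s.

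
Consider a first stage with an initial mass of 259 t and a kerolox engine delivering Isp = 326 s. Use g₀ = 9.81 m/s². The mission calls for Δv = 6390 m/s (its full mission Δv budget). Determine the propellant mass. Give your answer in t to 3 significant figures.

v_e = Isp · g₀ = 326 × 9.81 = 3198.1 m/s.
m₀/m_f = exp(Δv / v_e) = exp(6390 / 3198.1) = exp(1.9981) = 7.3749.
m_f = 259 / 7.3749 = 35.1191 t, so propellant = m₀ − m_f = 259 − 35.1191 = 223.8809 t.

propellant mass ≈ 224 t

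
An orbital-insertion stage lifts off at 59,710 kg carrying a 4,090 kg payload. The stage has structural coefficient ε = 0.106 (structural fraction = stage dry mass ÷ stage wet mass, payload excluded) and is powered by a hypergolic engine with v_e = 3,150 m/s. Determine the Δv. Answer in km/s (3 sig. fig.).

Stage wet mass = m₀ − payload = 59,710 − 4,090 = 55,620 kg.
Stage dry mass = ε × stage wet mass = 0.106 × 55,620 = 5,895.72 kg.
Burnout mass m_f = stage dry + payload = 5,895.72 + 4,090 = 9,985.72 kg.
Using Δv = v_e ln(m₀/m_f): Δv = v_e · ln(59,710/9,985.72) = 3150.0 × ln(5.98) = 3150.0 × 1.7883 ≈ 5633 m/s.

Δv ≈ 5.63 km/s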